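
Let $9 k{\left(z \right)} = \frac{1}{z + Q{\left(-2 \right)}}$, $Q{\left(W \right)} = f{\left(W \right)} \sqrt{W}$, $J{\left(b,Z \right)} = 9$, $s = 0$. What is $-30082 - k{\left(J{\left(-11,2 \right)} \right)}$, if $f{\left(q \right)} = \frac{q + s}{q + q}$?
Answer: $\frac{2 \left(- 135369 \sqrt{2} + 2436643 i\right)}{9 \left(\sqrt{2} - 18 i\right)} \approx -30082.0 + 0.00096512 i$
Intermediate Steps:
$f{\left(q \right)} = \frac{1}{2}$ ($f{\left(q \right)} = \frac{q + 0}{q + q} = \frac{q}{2 q} = q \frac{1}{2 q} = \frac{1}{2}$)
$Q{\left(W \right)} = \frac{\sqrt{W}}{2}$
$k{\left(z \right)} = \frac{1}{9 \left(z + \frac{i \sqrt{2}}{2}\right)}$ ($k{\left(z \right)} = \frac{1}{9 \left(z + \frac{\sqrt{-2}}{2}\right)} = \frac{1}{9 \left(z + \frac{i \sqrt{2}}{2}\right)}$)
$-30082 - k{\left(J{\left(-11,2 \right)} \right)} = -30082 - \frac{2}{9 \left(2 \cdot 9 + i \sqrt{2}\right)} = -30082 - \frac{2}{9 \left(18 + i \sqrt{2}\right)}$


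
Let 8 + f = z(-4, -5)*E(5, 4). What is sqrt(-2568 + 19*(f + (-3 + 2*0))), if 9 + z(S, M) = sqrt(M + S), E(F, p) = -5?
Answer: sqrt(-1922 - 285*I) ≈ 3.2416 - 43.96*I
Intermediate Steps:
z(S, M) = -9 + sqrt(M + S)
f = 37 - 15*I (f = -8 + (-9 + sqrt(-5 - 4))*(-5) = -8 + (-9 + sqrt(-9))*(-5) = -8 + (-9 + 3*I)*(-5) = -8 + (45 - 15*I) = 37 - 15*I ≈ 37.0 - 15.0*I)
sqrt(-2568 + 19*(f + (-3 + 2*0))) = sqrt(-2568 + 19*((37 - 15*I) + (-3 + 2*0))) = sqrt(-2568 + 19*((37 - 15*I) + (-3 + 0))) = sqrt(-2568 + 19*((37 - 15*I) - 3)) = sqrt(-2568 + 19*(34 - 15*I)) = sqrt(-2568 + (646 - 285*I)) = sqrt(-1922 - 285*I)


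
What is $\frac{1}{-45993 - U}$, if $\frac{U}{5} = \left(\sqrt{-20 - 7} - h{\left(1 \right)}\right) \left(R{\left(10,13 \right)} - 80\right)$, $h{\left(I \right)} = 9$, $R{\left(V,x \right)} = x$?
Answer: $- \frac{16336}{801604713} - \frac{335 i \sqrt{3}}{801604713} \approx -2.0379 \cdot 10^{-5} - 7.2384 \cdot 10^{-7} i$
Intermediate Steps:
$U = 3015 - 1005 i \sqrt{3}$ ($U = 5 \left(\sqrt{-20 - 7} - 9\right) \left(13 - 80\right) = 5 \left(\sqrt{-27} - 9\right) \left(-67\right) = 5 \left(3 i \sqrt{3} - 9\right) \left(-67\right) = 5 \left(-9 + 3 i \sqrt{3}\right) \left(-67\right) = 5 \left(603 - 201 i \sqrt{3}\right) = 3015 - 1005 i \sqrt{3} \approx 3015.0 - 1740.7 i$)
$\frac{1}{-45993 - U} = \frac{1}{-45993 - \left(3015 - 1005 i \sqrt{3}\right)} = \frac{1}{-49008 + 1005 i \sqrt{3}}$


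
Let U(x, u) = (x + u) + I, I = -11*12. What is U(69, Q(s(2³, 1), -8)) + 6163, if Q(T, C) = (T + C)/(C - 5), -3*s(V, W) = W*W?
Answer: 237925/39 ≈ 6100.6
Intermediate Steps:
s(V, W) = -W²/3 (s(V, W) = -W*W/3 = -W²/3)
I = -132
Q(T, C) = (C + T)/(-5 + C)
U(x, u) = -132 + u + x (U(x, u) = (x + u) - 132 = (u + x) - 132 = -132 + u + x)
U(69, Q(s(2³, 1), -8)) + 6163 = (-132 + (-8 - ⅓*1²)/(-5 - 8) + 69) + 6163 = (-132 + (-8 - ⅓*1)/(-13) + 69) + 6163 = (-132 - (-8 - ⅓)/13 + 69) + 6163 = (-132 - 1/13*(-25/3) + 69) + 6163 = (-132 + 25/39 + 69) + 6163 = -2432/39 + 6163 = 237925/39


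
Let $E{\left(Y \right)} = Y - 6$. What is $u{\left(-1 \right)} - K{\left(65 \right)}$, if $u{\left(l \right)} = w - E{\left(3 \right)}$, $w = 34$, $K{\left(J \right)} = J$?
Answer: $-28$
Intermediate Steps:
$E{\left(Y \right)} = -6 + Y$ ($E{\left(Y \right)} = Y - 6 = -6 + Y$)
$u{\left(l \right)} = 37$ ($u{\left(l \right)} = 34 - \left(-6 + 3\right) = 34 - -3 = 34 + 3 = 37$)
$u{\left(-1 \right)} - K{\left(65 \right)} = 37 - 65 = -28$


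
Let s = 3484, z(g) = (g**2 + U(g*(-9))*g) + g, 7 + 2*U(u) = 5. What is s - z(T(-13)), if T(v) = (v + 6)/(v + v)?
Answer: 2355135/676 ≈ 3483.9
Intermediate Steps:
T(v) = (6 + v)/(2*v) (T(v) = (6 + v)/((2*v)) = (6 + v)*(1/(2*v)) = (6 + v)/(2*v))
U(u) = -1 (U(u) = -7/2 + (1/2)*5 = -7/2 + 5/2 = -1)
z(g) = g**2 (z(g) = (g**2 - g) + g = g**2)
s - z(T(-13)) = 3484 - ((1/2)*(6 - 13)/(-13))**2 = 3484 - ((1/2)*(-1/13)*(-7))**2 = 3484 - (7/26)**2 = 3484 - 1*49/676 = 3484 - 49/676 = 2355135/676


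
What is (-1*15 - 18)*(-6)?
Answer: 198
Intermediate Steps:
(-1*15 - 18)*(-6) = (-15 - 18)*(-6) = -33*(-6) = 198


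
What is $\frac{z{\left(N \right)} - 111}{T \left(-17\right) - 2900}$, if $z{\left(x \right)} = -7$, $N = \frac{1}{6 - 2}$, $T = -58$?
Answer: $\frac{59}{957} \approx 0.061651$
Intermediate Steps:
$N = \frac{1}{4} \approx 0.25$
$\frac{z{\left(N \right)} - 111}{T \left(-17\right) - 2900} = \frac{-7 - 111}{\left(-58\right) \left(-17\right) - 2900} = \frac{1}{986 - 2900} \left(-118\right) = \frac{1}{-1914} \left(-118\right) = \left(- \frac{1}{1914}\right) \left(-118\right) = \frac{59}{957}$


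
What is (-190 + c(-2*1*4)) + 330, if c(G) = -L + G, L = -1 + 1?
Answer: 132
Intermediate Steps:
L = 0
c(G) = G (c(G) = -1*0 + G = 0 + G = G)
(-190 + c(-2*1*4)) + 330 = (-190 - 2*1*4) + 330 = (-190 - 2*4) + 330 = (-190 - 8) + 330 = -198 + 330 = 132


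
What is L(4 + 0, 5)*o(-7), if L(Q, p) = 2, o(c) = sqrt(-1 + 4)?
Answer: 2*sqrt(3) ≈ 3.4641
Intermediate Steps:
o(c) = sqrt(3)
L(4 + 0, 5)*o(-7) = 2*sqrt(3)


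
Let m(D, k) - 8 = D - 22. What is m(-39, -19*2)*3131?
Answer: -165943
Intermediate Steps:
m(D, k) = -14 + D (m(D, k) = 8 + (D - 22) = 8 + (-22 + D) = -14 + D)
m(-39, -19*2)*3131 = (-14 - 39)*3131 = -53*3131 = -165943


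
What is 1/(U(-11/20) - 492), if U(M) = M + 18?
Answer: -20/9491 ≈ -0.0021073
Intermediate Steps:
U(M) = 18 + M
1/(U(-11/20) - 492) = 1/((18 - 11/20) - 492) = 1/(349/20 - 492) = 1/(-9491/20) = -20/9491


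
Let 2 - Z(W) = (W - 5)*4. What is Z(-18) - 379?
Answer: -285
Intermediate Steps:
Z(W) = 22 - 4*W (Z(W) = 2 - (W - 5)*4 = 2 - (-5 + W)*4 = 2 - (-20 + 4*W) = 2 + (20 - 4*W) = 22 - 4*W)
Z(-18) - 379 = (22 - 4*(-18)) - 379 = (22 + 72) - 379 = 94 - 379 = -285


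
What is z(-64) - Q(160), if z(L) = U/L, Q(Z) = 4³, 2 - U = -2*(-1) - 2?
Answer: -2049/32 ≈ -64.031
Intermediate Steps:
U = 2 (U = 2 - (-2*(-1) - 2) = 2 - (2 - 2) = 2 - 1*0 = 2 + 0 = 2)
Q(Z) = 64
z(L) = 2/L
z(-64) - Q(160) = 2/(-64) - 1*64 = 2*(-1/64) - 64 = -1/32 - 64 = -2049/32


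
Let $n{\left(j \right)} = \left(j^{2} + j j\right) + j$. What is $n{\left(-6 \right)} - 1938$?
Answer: $-1872$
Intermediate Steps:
$n{\left(j \right)} = j + 2 j^{2}$ ($n{\left(j \right)} = \left(j^{2} + j^{2}\right) + j = 2 j^{2} + j = j + 2 j^{2}$)
$n{\left(-6 \right)} - 1938 = - 6 \left(1 + 2 \left(-6\right)\right) - 1938 = - 6 \left(1 - 12\right) - 1938 = \left(-6\right) \left(-11\right) - 1938 = 66 - 1938 = -1872$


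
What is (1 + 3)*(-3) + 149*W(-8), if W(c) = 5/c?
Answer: -841/8 ≈ -105.13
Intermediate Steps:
(1 + 3)*(-3) + 149*W(-8) = (1 + 3)*(-3) + 149*(5/(-8)) = 4*(-3) + 149*(5*(-⅛)) = -12 + 149*(-5/8) = -12 - 745/8 = -841/8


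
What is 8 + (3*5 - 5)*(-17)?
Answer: -162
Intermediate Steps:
8 + (3*5 - 5)*(-17) = 8 + (15 - 5)*(-17) = 8 + 10*(-17) = 8 - 170 = -162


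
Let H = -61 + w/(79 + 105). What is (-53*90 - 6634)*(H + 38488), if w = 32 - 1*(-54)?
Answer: -10079217277/23 ≈ -4.3823e+8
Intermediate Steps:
w = 86 (w = 32 + 54 = 86)
H = -5569/92 (H = -61 + 86/(79 + 105) = -61 + 86/184 = -61 + 86*(1/184) = -61 + 43/92 = -5569/92 ≈ -60.533)
(-53*90 - 6634)*(H + 38488) = (-53*90 - 6634)*(-5569/92 + 38488) = (-4770 - 6634)*(3535327/92) = -11404*3535327/92 = -10079217277/23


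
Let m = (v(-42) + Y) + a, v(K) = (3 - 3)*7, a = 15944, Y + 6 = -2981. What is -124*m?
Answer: -1606668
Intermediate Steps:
Y = -2987 (Y = -6 - 2981 = -2987)
v(K) = 0 (v(K) = 0*7 = 0)
m = 12957 (m = (0 - 2987) + 15944 = -2987 + 15944 = 12957)
-124*m = -124*12957 = -1606668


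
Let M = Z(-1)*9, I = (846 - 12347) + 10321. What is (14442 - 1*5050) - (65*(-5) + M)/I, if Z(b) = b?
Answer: 5541113/590 ≈ 9391.7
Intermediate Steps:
I = -1180 (I = -11501 + 10321 = -1180)
M = -9 (M = -1*9 = -9)
(14442 - 1*5050) - (65*(-5) + M)/I = (14442 - 1*5050) - (65*(-5) - 9)/(-1180) = (14442 - 5050) - (-325 - 9)*(-1)/1180 = 9392 - (-334)*(-1)/1180 = 9392 - 1*167/590 = 9392 - 167/590 = 5541113/590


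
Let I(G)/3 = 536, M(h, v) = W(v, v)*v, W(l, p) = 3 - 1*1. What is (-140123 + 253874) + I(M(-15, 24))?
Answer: 115359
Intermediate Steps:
W(l, p) = 2 (W(l, p) = 3 - 1 = 2)
M(h, v) = 2*v
I(G) = 1608 (I(G) = 3*536 = 1608)
(-140123 + 253874) + I(M(-15, 24)) = (-140123 + 253874) + 1608 = 113751 + 1608 = 115359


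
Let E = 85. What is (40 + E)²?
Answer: 15625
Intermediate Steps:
(40 + E)² = (40 + 85)² = 125² = 15625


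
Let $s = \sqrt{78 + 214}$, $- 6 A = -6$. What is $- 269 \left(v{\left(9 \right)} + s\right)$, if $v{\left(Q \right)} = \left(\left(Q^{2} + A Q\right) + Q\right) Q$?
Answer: $-239679 - 538 \sqrt{73} \approx -2.4428 \cdot 10^{5}$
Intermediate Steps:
$A = 1$ ($A = \left(- \frac{1}{6}\right) \left(-6\right) = 1$)
$v{\left(Q \right)} = Q \left(Q^{2} + 2 Q\right)$ ($v{\left(Q \right)} = \left(\left(Q^{2} + 1 Q\right) + Q\right) Q = \left(\left(Q^{2} + Q\right) + Q\right) Q = \left(\left(Q + Q^{2}\right) + Q\right) Q = \left(Q^{2} + 2 Q\right) Q = Q \left(Q^{2} + 2 Q\right)$)
$s = 2 \sqrt{73}$ ($s = \sqrt{292} = 2 \sqrt{73} \approx 17.088$)
$- 269 \left(v{\left(9 \right)} + s\right) = - 269 \left(9^{2} \left(2 + 9\right) + 2 \sqrt{73}\right) = - 269 \left(81 \cdot 11 + 2 \sqrt{73}\right) = - 269 \left(891 + 2 \sqrt{73}\right) = -239679 - 538 \sqrt{73}$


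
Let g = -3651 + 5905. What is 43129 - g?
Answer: 40875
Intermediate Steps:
g = 2254
43129 - g = 43129 - 1*2254 = 43129 - 2254 = 40875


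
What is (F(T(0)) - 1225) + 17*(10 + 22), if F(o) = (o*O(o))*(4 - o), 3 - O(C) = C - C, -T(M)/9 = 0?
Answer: -681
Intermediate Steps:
T(M) = 0 (T(M) = -9*0 = 0)
O(C) = 3 (O(C) = 3 - (C - C) = 3 - 1*0 = 3 + 0 = 3)
F(o) = 3*o*(4 - o) (F(o) = (o*3)*(4 - o) = (3*o)*(4 - o) = 3*o*(4 - o))
(F(T(0)) - 1225) + 17*(10 + 22) = (3*0*(4 - 1*0) - 1225) + 17*(10 + 22) = (3*0*(4 + 0) - 1225) + 17*32 = (3*0*4 - 1225) + 544 = (0 - 1225) + 544 = -1225 + 544 = -681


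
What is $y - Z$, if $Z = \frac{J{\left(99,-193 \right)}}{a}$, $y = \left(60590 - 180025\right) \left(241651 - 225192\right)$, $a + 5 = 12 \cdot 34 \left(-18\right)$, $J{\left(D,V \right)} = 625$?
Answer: $- \frac{14446522106460}{7349} \approx -1.9658 \cdot 10^{9}$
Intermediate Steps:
$a = -7349$ ($a = -5 + 12 \cdot 34 \left(-18\right) = -5 + 408 \left(-18\right) = -5 - 7344 = -7349$)
$y = -1965780665$ ($y = \left(-119435\right) 16459 = -1965780665$)
$Z = - \frac{625}{7349}$ ($Z = \frac{625}{-7349} = 625 \left(- \frac{1}{7349}\right) = - \frac{625}{7349} \approx -0.085046$)
$y - Z = -1965780665 - - \frac{625}{7349} = -1965780665 + \frac{625}{7349} = - \frac{14446522106460}{7349}$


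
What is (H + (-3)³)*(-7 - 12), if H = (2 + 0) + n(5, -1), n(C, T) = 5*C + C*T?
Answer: 95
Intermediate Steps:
H = 22 (H = (2 + 0) + 5*(5 - 1) = 2 + 5*4 = 2 + 20 = 22)
(H + (-3)³)*(-7 - 12) = (22 + (-3)³)*(-7 - 12) = (22 - 27)*(-19) = -5*(-19) = 95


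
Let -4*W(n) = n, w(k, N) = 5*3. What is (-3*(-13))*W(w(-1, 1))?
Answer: -585/4 ≈ -146.25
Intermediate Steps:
w(k, N) = 15
W(n) = -n/4
(-3*(-13))*W(w(-1, 1)) = (-3*(-13))*(-¼*15) = 39*(-15/4) = -585/4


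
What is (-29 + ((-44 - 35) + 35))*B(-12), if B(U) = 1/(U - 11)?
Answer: 73/23 ≈ 3.1739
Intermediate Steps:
B(U) = 1/(-11 + U)
(-29 + ((-44 - 35) + 35))*B(-12) = (-29 + ((-44 - 35) + 35))/(-11 - 12) = (-29 + (-79 + 35))/(-23) = (-29 - 44)*(-1/23) = -73*(-1/23) = 73/23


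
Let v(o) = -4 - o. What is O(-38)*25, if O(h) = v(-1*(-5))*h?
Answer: 8550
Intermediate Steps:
O(h) = -9*h (O(h) = (-4 - (-1)*(-5))*h = (-4 - 1*5)*h = (-4 - 5)*h = -9*h)
O(-38)*25 = -9*(-38)*25 = 342*25 = 8550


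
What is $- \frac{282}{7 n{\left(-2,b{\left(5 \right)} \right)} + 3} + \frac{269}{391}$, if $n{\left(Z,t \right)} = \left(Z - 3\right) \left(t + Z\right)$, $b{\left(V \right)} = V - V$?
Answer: $- \frac{90625}{28543} \approx -3.175$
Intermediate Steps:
$b{\left(V \right)} = 0$
$n{\left(Z,t \right)} = \left(-3 + Z\right) \left(Z + t\right)$
$- \frac{282}{7 n{\left(-2,b{\left(5 \right)} \right)} + 3} + \frac{269}{391} = - \frac{282}{7 \left(\left(-2\right)^{2} - -6 - 0 - 0\right) + 3} + \frac{269}{391} = - \frac{282}{7 \left(4 + 6 + 0 + 0\right) + 3} + 269 \cdot \frac{1}{391} = - \frac{282}{7 \cdot 10 + 3} + \frac{269}{391} = - \frac{282}{70 + 3} + \frac{269}{391} = - \frac{282}{73} + \frac{269}{391} = - \frac{90625}{28543}$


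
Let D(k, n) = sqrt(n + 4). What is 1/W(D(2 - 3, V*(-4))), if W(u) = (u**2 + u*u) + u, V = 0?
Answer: 1/10 ≈ 0.10000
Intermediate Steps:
D(k, n) = sqrt(4 + n)
W(u) = u + 2*u**2 (W(u) = (u**2 + u**2) + u = 2*u**2 + u = u + 2*u**2)
1/W(D(2 - 3, V*(-4))) = 1/(sqrt(4 + 0*(-4))*(1 + 2*sqrt(4 + 0*(-4)))) = 1/(sqrt(4 + 0)*(1 + 2*sqrt(4 + 0))) = 1/(sqrt(4)*(1 + 2*sqrt(4))) = 1/(2*(1 + 2*2)) = 1/(2*(1 + 4)) = 1/(2*5) = 1/10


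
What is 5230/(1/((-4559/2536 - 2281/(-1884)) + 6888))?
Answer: 21512851338695/597228 ≈ 3.6021e+7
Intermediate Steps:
5230/(1/((-4559/2536 - 2281/(-1884)) + 6888)) = 5230/(1/((-4559*1/2536 - 2281*(-1/1884)) + 6888)) = 5230/(1/((-4559/2536 + 2281/1884) + 6888)) = 5230/(1/(-701135/1194456 + 6888)) = 5230/(1/(8226711793/1194456)) = 5230/(1194456/8226711793) = 5230*(8226711793/1194456) = 21512851338695/597228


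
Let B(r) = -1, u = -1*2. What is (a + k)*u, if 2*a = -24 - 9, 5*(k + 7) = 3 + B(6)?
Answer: 231/5 ≈ 46.200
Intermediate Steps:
u = -2
k = -33/5 (k = -7 + (3 - 1)/5 = -7 + (⅕)*2 = -7 + ⅖ = -33/5 ≈ -6.6000)
a = -33/2 (a = (-24 - 9)/2 = (½)*(-33) = -33/2 ≈ -16.500)
(a + k)*u = (-33/2 - 33/5)*(-2) = -231/10*(-2) = 231/5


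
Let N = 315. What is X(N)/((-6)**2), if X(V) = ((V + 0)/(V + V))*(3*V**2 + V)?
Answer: 16555/4 ≈ 4138.8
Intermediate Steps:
X(V) = V/2 + 3*V**2/2 (X(V) = (V/((2*V)))*(V + 3*V**2) = (V*(1/(2*V)))*(V + 3*V**2) = (V + 3*V**2)/2 = V/2 + 3*V**2/2)
X(N)/((-6)**2) = ((1/2)*315*(1 + 3*315))/((-6)**2) = ((1/2)*315*(1 + 945))/36 = ((1/2)*315*946)*(1/36) = 148995*(1/36) = 16555/4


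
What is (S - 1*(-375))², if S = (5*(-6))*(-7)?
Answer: 342225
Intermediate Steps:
S = 210 (S = -30*(-7) = 210)
(S - 1*(-375))² = (210 - 1*(-375))² = (210 + 375)² = 585² = 342225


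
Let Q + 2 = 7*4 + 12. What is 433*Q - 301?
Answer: 16153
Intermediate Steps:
Q = 38 (Q = -2 + (7*4 + 12) = -2 + (28 + 12) = -2 + 40 = 38)
433*Q - 301 = 433*38 - 301 = 16454 - 301 = 16153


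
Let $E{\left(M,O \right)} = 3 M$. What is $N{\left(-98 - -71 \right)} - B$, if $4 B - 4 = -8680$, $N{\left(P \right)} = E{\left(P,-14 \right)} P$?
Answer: $4356$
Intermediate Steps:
$N{\left(P \right)} = 3 P^{2}$ ($N{\left(P \right)} = 3 P P = 3 P^{2}$)
$B = -2169$ ($B = 1 + \frac{1}{4} \left(-8680\right) = 1 - 2170 = -2169$)
$N{\left(-98 - -71 \right)} - B = 3 \left(-98 - -71\right)^{2} - -2169 = 3 \left(-98 + 71\right)^{2} + 2169 = 3 \left(-27\right)^{2} + 2169 = 3 \cdot 729 + 2169 = 2187 + 2169 = 4356$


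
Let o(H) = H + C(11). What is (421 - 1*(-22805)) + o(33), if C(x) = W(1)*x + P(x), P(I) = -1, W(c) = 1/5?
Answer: 116301/5 ≈ 23260.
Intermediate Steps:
W(c) = ⅕
C(x) = -1 + x/5 (C(x) = x/5 - 1 = -1 + x/5)
o(H) = 6/5 + H (o(H) = H + (-1 + (⅕)*11) = H + (-1 + 11/5) = H + 6/5 = 6/5 + H)
(421 - 1*(-22805)) + o(33) = (421 - 1*(-22805)) + (6/5 + 33) = (421 + 22805) + 171/5 = 23226 + 171/5 = 116301/5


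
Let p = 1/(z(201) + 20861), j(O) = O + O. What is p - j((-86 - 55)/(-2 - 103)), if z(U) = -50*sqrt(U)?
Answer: -40859079039/15213758735 + 50*sqrt(201)/434678821 ≈ -2.6857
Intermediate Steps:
j(O) = 2*O
p = 1/(20861 - 50*sqrt(201)) (p = 1/(-50*sqrt(201) + 20861) = 1/(20861 - 50*sqrt(201)) ≈ 4.9623e-5)
p - j((-86 - 55)/(-2 - 103)) = (20861/434678821 + 50*sqrt(201)/434678821) - 2*(-86 - 55)/(-2 - 103) = (20861/434678821 + 50*sqrt(201)/434678821) - 2*(-141/(-105)) = (20861/434678821 + 50*sqrt(201)/434678821) - 2*(-141*(-1/105)) = (20861/434678821 + 50*sqrt(201)/434678821) - 2*47/35 = (20861/434678821 + 50*sqrt(201)/434678821) - 1*94/35 = (20861/434678821 + 50*sqrt(201)/434678821) - 94/35 = -40859079039/15213758735 + 50*sqrt(201)/434678821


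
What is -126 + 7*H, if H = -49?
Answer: -469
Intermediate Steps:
-126 + 7*H = -126 + 7*(-49) = -126 - 343 = -469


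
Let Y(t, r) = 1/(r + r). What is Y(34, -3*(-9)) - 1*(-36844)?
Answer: 1989577/54 ≈ 36844.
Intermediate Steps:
Y(t, r) = 1/(2*r)
Y(34, -3*(-9)) - 1*(-36844) = 1/(2*((-3*(-9)))) - 1*(-36844) = (½)/27 + 36844 = (½)*(1/27) + 36844 = 1/54 + 36844 = 1989577/54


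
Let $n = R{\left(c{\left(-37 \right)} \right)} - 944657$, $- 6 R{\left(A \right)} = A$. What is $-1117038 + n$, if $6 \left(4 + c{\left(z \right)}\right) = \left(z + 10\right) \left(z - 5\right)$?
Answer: $- \frac{12370355}{6} \approx -2.0617 \cdot 10^{6}$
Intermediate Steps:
$c{\left(z \right)} = -4 + \frac{\left(-5 + z\right) \left(10 + z\right)}{6}$ ($c{\left(z \right)} = -4 + \frac{\left(z + 10\right) \left(z - 5\right)}{6} = -4 + \frac{\left(10 + z\right) \left(-5 + z\right)}{6} = -4 + \frac{\left(-5 + z\right) \left(10 + z\right)}{6}$)
$R{\left(A \right)} = - \frac{A}{6}$
$n = - \frac{5668127}{6}$ ($n = - \frac{- \frac{37}{3} + \frac{\left(-37\right)^{2}}{6} + \frac{5}{6} \left(-37\right)}{6} - 944657 = - \frac{- \frac{37}{3} + \frac{1}{6} \cdot 1369 - \frac{185}{6}}{6} - 944657 = - \frac{- \frac{37}{3} + \frac{1369}{6} - \frac{185}{6}}{6} - 944657 = \left(- \frac{1}{6}\right) 185 - 944657 = - \frac{185}{6} - 944657 = - \frac{5668127}{6} \approx -9.4469 \cdot 10^{5}$)
$-1117038 + n = -1117038 - \frac{5668127}{6} = - \frac{12370355}{6}$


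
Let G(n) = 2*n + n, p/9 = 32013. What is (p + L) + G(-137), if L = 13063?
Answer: 300769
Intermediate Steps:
p = 288117 (p = 9*32013 = 288117)
G(n) = 3*n
(p + L) + G(-137) = (288117 + 13063) + 3*(-137) = 301180 - 411 = 300769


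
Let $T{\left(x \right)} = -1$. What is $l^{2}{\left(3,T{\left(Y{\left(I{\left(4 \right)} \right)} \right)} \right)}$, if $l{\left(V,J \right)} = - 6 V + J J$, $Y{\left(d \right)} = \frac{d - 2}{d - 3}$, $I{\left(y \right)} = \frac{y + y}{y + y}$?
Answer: $289$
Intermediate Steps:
$I{\left(y \right)} = 1$ ($I{\left(y \right)} = \frac{2 y}{2 y} = 2 y \frac{1}{2 y} = 1$)
$Y{\left(d \right)} = \frac{-2 + d}{-3 + d}$
$l{\left(V,J \right)} = J^{2} - 6 V$ ($l{\left(V,J \right)} = - 6 V + J^{2} = J^{2} - 6 V$)
$l^{2}{\left(3,T{\left(Y{\left(I{\left(4 \right)} \right)} \right)} \right)} = \left(\left(-1\right)^{2} - 18\right)^{2} = \left(1 - 18\right)^{2} = \left(-17\right)^{2} = 289$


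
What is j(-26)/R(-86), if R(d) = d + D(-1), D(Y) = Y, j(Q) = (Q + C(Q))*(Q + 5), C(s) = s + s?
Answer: -546/29 ≈ -18.828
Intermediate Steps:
C(s) = 2*s
j(Q) = 3*Q*(5 + Q) (j(Q) = (Q + 2*Q)*(Q + 5) = (3*Q)*(5 + Q) = 3*Q*(5 + Q))
R(d) = -1 + d (R(d) = d - 1 = -1 + d)
j(-26)/R(-86) = (3*(-26)*(5 - 26))/(-1 - 86) = (3*(-26)*(-21))/(-87) = 1638*(-1/87) = -546/29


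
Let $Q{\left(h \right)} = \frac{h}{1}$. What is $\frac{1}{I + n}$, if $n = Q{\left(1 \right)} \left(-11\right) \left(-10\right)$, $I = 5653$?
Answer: $\frac{1}{5763} \approx 0.00017352$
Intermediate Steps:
$Q{\left(h \right)} = h$ ($Q{\left(h \right)} = h 1 = h$)
$n = 110$ ($n = 1 \left(-11\right) \left(-10\right) = \left(-11\right) \left(-10\right) = 110$)
$\frac{1}{I + n} = \frac{1}{5653 + 110} = \frac{1}{5763}$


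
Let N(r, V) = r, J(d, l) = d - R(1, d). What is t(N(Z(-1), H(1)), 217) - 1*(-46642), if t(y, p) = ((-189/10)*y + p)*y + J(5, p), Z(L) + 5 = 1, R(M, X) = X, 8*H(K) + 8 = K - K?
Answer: 227358/5 ≈ 45472.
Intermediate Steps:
H(K) = -1 (H(K) = -1 + (K - K)/8 = -1 + (1/8)*0 = -1 + 0 = -1)
Z(L) = -4 (Z(L) = -5 + 1 = -4)
J(d, l) = 0 (J(d, l) = d - d = 0)
t(y, p) = y*(p - 189*y/10) (t(y, p) = ((-189/10)*y + p)*y + 0 = ((-189*1/10)*y + p)*y + 0 = (-189*y/10 + p)*y + 0 = (p - 189*y/10)*y + 0 = y*(p - 189*y/10) + 0 = y*(p - 189*y/10))
t(N(Z(-1), H(1)), 217) - 1*(-46642) = (1/10)*(-4)*(-189*(-4) + 10*217) - 1*(-46642) = (1/10)*(-4)*(756 + 2170) + 46642 = (1/10)*(-4)*2926 + 46642 = -5852/5 + 46642 = 227358/5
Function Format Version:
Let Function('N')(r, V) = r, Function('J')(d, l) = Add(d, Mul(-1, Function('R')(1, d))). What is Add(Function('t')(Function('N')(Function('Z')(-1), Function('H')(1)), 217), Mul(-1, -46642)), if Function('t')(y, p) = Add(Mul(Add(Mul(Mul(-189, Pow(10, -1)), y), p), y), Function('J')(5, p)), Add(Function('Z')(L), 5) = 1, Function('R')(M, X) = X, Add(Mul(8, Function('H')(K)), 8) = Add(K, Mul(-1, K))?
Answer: Rational(227358, 5) ≈ 45472.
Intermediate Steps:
Function('H')(K) = -1 (Function('H')(K) = Add(-1, Mul(Rational(1, 8), Add(K, Mul(-1, K)))) = Add(-1, Mul(Rational(1, 8), 0)) = Add(-1, 0) = -1)
Function('Z')(L) = -4 (Function('Z')(L) = Add(-5, 1) = -4)
Function('J')(d, l) = 0 (Function('J')(d, l) = Add(d, Mul(-1, d)) = 0)
Function('t')(y, p) = Mul(y, Add(p, Mul(Rational(-189, 10), y))) (Function('t')(y, p) = Add(Mul(Add(Mul(Mul(-189, Pow(10, -1)), y), p), y), 0) = Add(Mul(Add(Mul(Mul(-189, Rational(1, 10)), y), p), y), 0) = Add(Mul(Add(Mul(Rational(-189, 10), y), p), y), 0) = Add(Mul(Add(p, Mul(Rational(-189, 10), y)), y), 0) = Add(Mul(y, Add(p, Mul(Rational(-189, 10), y))), 0) = Mul(y, Add(p, Mul(Rational(-189, 10), y))))
Add(Function('t')(Function('N')(Function('Z')(-1), Function('H')(1)), 217), Mul(-1, -46642)) = Add(Mul(Rational(1, 10), -4, Add(Mul(-189, -4), Mul(10, 217))), Mul(-1, -46642)) = Add(Mul(Rational(1, 10), -4, Add(756, 2170)), 46642) = Add(Mul(Rational(1, 10), -4, 2926), 46642) = Add(Rational(-5852, 5), 46642) = Rational(227358, 5)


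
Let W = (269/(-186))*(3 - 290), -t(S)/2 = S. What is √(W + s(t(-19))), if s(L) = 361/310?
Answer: √90000285/465 ≈ 20.402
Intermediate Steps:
t(S) = -2*S
s(L) = 361/310 (s(L) = 361*(1/310) = 361/310)
W = 77203/186 (W = (269*(-1/186))*(-287) = -269/186*(-287) = 77203/186 ≈ 415.07)
√(W + s(t(-19))) = √(77203/186 + 361/310) = √(193549/465) = √90000285/465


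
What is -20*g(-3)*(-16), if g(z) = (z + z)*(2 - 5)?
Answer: 5760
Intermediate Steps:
g(z) = -6*z (g(z) = (2*z)*(-3) = -6*z)
-20*g(-3)*(-16) = -(-120)*(-3)*(-16) = -20*18*(-16) = -360*(-16) = 5760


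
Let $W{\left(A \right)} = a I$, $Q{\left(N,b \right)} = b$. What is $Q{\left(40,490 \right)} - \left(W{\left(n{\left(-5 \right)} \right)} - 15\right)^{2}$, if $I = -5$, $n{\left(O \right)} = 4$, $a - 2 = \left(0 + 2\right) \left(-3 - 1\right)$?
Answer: $265$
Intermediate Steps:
$a = -6$ ($a = 2 + \left(0 + 2\right) \left(-3 - 1\right) = 2 + 2 \left(-4\right) = 2 - 8 = -6$)
$W{\left(A \right)} = 30$ ($W{\left(A \right)} = \left(-6\right) \left(-5\right) = 30$)
$Q{\left(40,490 \right)} - \left(W{\left(n{\left(-5 \right)} \right)} - 15\right)^{2} = 490 - \left(30 - 15\right)^{2} = 490 - 15^{2} = 490 - 225 = 265$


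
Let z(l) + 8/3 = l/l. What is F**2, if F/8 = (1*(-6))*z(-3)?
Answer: 6400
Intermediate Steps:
z(l) = -5/3 (z(l) = -8/3 + l/l = -8/3 + 1 = -5/3)
F = 80 (F = 8*((1*(-6))*(-5/3)) = 8*(-6*(-5/3)) = 8*10 = 80)
F**2 = 80**2 = 6400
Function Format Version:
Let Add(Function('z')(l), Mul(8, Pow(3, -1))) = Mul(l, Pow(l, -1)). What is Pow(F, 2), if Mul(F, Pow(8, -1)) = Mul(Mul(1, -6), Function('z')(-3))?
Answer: 6400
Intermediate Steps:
Function('z')(l) = Rational(-5, 3) (Function('z')(l) = Add(Rational(-8, 3), Mul(l, Pow(l, -1))) = Add(Rational(-8, 3), 1) = Rational(-5, 3))
F = 80 (F = Mul(8, Mul(Mul(1, -6), Rational(-5, 3))) = Mul(8, Mul(-6, Rational(-5, 3))) = Mul(8, 10) = 80)
Pow(F, 2) = Pow(80, 2) = 6400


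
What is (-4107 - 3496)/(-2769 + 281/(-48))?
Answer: 364944/133193 ≈ 2.7400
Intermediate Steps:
(-4107 - 3496)/(-2769 + 281/(-48)) = -7603/(-2769 + 281*(-1/48)) = -7603/(-2769 - 281/48) = -7603/(-133193/48) = -7603*(-48/133193) = 364944/133193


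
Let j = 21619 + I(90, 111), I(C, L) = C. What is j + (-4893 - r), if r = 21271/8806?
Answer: 148060425/8806 ≈ 16814.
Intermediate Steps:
r = 21271/8806 (r = 21271*(1/8806) = 21271/8806 ≈ 2.4155)
j = 21709 (j = 21619 + 90 = 21709)
j + (-4893 - r) = 21709 + (-4893 - 1*21271/8806) = 21709 + (-4893 - 21271/8806) = 21709 - 43109029/8806 = 148060425/8806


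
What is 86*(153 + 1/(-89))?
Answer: 1170976/89 ≈ 13157.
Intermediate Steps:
86*(153 + 1/(-89)) = 86*(153 + 1*(-1/89)) = 86*(153 - 1/89) = 86*(13616/89) = 1170976/89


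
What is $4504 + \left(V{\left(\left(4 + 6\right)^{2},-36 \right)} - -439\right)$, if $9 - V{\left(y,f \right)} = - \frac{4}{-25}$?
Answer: $\frac{123796}{25} \approx 4951.8$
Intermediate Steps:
$V{\left(y,f \right)} = \frac{221}{25}$ ($V{\left(y,f \right)} = 9 - - \frac{4}{-25} = 9 - \left(-4\right) \left(- \frac{1}{25}\right) = 9 - \frac{4}{25} = \frac{221}{25}$)
$4504 + \left(V{\left(\left(4 + 6\right)^{2},-36 \right)} - -439\right) = 4504 + \left(\frac{221}{25} - -439\right) = 4504 + \left(\frac{221}{25} + 439\right) = 4504 + \frac{11196}{25} = \frac{123796}{25}$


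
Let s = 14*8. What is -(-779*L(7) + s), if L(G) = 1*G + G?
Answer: 10794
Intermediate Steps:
L(G) = 2*G (L(G) = G + G = 2*G)
s = 112
-(-779*L(7) + s) = -(-1558*7 + 112) = -(-779*14 + 112) = -(-10906 + 112) = -1*(-10794) = 10794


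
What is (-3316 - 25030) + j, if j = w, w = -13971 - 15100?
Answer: -57417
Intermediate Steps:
w = -29071
j = -29071
(-3316 - 25030) + j = (-3316 - 25030) - 29071 = -28346 - 29071 = -57417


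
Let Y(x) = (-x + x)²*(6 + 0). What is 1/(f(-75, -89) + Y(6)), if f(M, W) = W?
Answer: -1/89 ≈ -0.011236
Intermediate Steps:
Y(x) = 0 (Y(x) = 0²*6 = 0*6 = 0)
1/(f(-75, -89) + Y(6)) = 1/(-89 + 0) = 1/(-89) = -1/89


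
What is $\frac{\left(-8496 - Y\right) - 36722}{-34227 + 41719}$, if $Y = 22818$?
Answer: $- \frac{17009}{1873} \approx -9.0811$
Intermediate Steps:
$\frac{\left(-8496 - Y\right) - 36722}{-34227 + 41719} = \frac{\left(-8496 - 22818\right) - 36722}{-34227 + 41719} = \frac{\left(-8496 - 22818\right) - 36722}{7492} = \left(-31314 - 36722\right) \frac{1}{7492} = \left(-68036\right) \frac{1}{7492} = - \frac{17009}{1873}$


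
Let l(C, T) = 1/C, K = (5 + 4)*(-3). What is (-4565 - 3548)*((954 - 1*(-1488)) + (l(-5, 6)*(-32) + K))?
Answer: -98224091/5 ≈ -1.9645e+7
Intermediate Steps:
K = -27 (K = 9*(-3) = -27)
(-4565 - 3548)*((954 - 1*(-1488)) + (l(-5, 6)*(-32) + K)) = (-4565 - 3548)*((954 - 1*(-1488)) + (-32/(-5) - 27)) = -8113*((954 + 1488) + (-⅕*(-32) - 27)) = -8113*(2442 + (32/5 - 27)) = -8113*(2442 - 103/5) = -8113*12107/5 = -98224091/5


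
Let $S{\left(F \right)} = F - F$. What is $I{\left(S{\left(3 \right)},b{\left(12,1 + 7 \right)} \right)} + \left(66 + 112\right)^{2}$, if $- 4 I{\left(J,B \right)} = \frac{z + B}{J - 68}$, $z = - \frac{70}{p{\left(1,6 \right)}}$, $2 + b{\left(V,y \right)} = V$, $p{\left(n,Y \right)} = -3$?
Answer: $\frac{6463561}{204} \approx 31684.0$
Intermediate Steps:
$S{\left(F \right)} = 0$
$b{\left(V,y \right)} = -2 + V$
$z = \frac{70}{3}$ ($z = - \frac{70}{-3} = \left(-70\right) \left(- \frac{1}{3}\right) = \frac{70}{3} \approx 23.333$)
$I{\left(J,B \right)} = - \frac{\frac{70}{3} + B}{4 \left(-68 + J\right)}$ ($I{\left(J,B \right)} = - \frac{\left(\frac{70}{3} + B\right) \frac{1}{J - 68}}{4} = - \frac{\left(\frac{70}{3} + B\right) \frac{1}{-68 + J}}{4} = - \frac{\frac{1}{-68 + J} \left(\frac{70}{3} + B\right)}{4} = - \frac{\frac{70}{3} + B}{4 \left(-68 + J\right)}$)
$I{\left(S{\left(3 \right)},b{\left(12,1 + 7 \right)} \right)} + \left(66 + 112\right)^{2} = \frac{-70 - 3 \left(-2 + 12\right)}{12 \left(-68 + 0\right)} + \left(66 + 112\right)^{2} = \frac{-70 - 30}{12 \left(-68\right)} + 178^{2} = \frac{1}{12} \left(- \frac{1}{68}\right) \left(-70 - 30\right) + 31684 = \frac{1}{12} \left(- \frac{1}{68}\right) \left(-100\right) + 31684 = \frac{25}{204} + 31684 = \frac{6463561}{204}$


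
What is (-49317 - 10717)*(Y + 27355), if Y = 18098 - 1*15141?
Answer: -1819750608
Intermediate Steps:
Y = 2957 (Y = 18098 - 15141 = 2957)
(-49317 - 10717)*(Y + 27355) = (-49317 - 10717)*(2957 + 27355) = -60034*30312 = -1819750608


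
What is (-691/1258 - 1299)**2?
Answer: 2672678937889/1582564 ≈ 1.6888e+6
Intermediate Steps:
(-691/1258 - 1299)**2 = (-1634833/1258)**2 = 2672678937889/1582564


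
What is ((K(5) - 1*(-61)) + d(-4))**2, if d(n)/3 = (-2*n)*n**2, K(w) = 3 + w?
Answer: 205209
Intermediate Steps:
d(n) = -6*n**3 (d(n) = 3*((-2*n)*n**2) = 3*(-2*n**3) = -6*n**3)
((K(5) - 1*(-61)) + d(-4))**2 = (((3 + 5) - 1*(-61)) - 6*(-4)**3)**2 = ((8 + 61) - 6*(-64))**2 = (69 + 384)**2 = 453**2 = 205209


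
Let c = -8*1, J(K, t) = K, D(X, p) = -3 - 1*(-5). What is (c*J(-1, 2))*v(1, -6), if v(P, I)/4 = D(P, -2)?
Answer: 64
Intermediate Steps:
D(X, p) = 2 (D(X, p) = -3 + 5 = 2)
v(P, I) = 8 (v(P, I) = 4*2 = 8)
c = -8
(c*J(-1, 2))*v(1, -6) = -8*(-1)*8 = 8*8 = 64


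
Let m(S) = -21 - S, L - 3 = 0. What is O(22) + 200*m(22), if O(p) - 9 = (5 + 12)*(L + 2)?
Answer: -8506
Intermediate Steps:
L = 3 (L = 3 + 0 = 3)
O(p) = 94 (O(p) = 9 + (5 + 12)*(3 + 2) = 9 + 17*5 = 9 + 85 = 94)
O(22) + 200*m(22) = 94 + 200*(-21 - 1*22) = 94 + 200*(-21 - 22) = 94 + 200*(-43) = 94 - 8600 = -8506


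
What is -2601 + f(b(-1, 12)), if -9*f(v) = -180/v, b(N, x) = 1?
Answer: -2581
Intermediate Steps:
f(v) = 20/v (f(v) = -(-20)/v = 20/v)
-2601 + f(b(-1, 12)) = -2601 + 20/1 = -2601 + 20*1 = -2601 + 20 = -2581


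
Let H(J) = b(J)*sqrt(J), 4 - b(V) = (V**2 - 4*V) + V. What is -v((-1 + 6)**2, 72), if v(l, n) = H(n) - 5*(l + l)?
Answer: 250 + 29784*sqrt(2) ≈ 42371.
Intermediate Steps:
b(V) = 4 - V**2 + 3*V (b(V) = 4 - ((V**2 - 4*V) + V) = 4 - (V**2 - 3*V) = 4 + (-V**2 + 3*V) = 4 - V**2 + 3*V)
H(J) = sqrt(J)*(4 - J**2 + 3*J) (H(J) = (4 - J**2 + 3*J)*sqrt(J) = sqrt(J)*(4 - J**2 + 3*J))
v(l, n) = -10*l + sqrt(n)*(4 - n**2 + 3*n) (v(l, n) = sqrt(n)*(4 - n**2 + 3*n) - 5*(l + l) = sqrt(n)*(4 - n**2 + 3*n) - 10*l = -10*l + sqrt(n)*(4 - n**2 + 3*n))
-v((-1 + 6)**2, 72) = -(-10*(-1 + 6)**2 + sqrt(72)*(4 - 1*72**2 + 3*72)) = -(-10*5**2 + (6*sqrt(2))*(4 - 1*5184 + 216)) = -(-10*25 + (6*sqrt(2))*(4 - 5184 + 216)) = -(-250 + (6*sqrt(2))*(-4964)) = -(-250 - 29784*sqrt(2)) = 250 + 29784*sqrt(2)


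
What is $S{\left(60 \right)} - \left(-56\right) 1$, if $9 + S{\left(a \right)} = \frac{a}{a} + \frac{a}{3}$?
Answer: $68$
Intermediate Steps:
$S{\left(a \right)} = -8 + \frac{a}{3}$ ($S{\left(a \right)} = -9 + \left(\frac{a}{a} + \frac{a}{3}\right) = -9 + \left(1 + a \frac{1}{3}\right) = -9 + \left(1 + \frac{a}{3}\right) = -8 + \frac{a}{3}$)
$S{\left(60 \right)} - \left(-56\right) 1 = \left(-8 + \frac{1}{3} \cdot 60\right) - \left(-56\right) 1 = \left(-8 + 20\right) - -56 = 12 + 56 = 68$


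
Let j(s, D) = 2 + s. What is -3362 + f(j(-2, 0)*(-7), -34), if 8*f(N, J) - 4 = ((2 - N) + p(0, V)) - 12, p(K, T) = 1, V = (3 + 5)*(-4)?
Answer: -26901/8 ≈ -3362.6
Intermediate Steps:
V = -32 (V = 8*(-4) = -32)
f(N, J) = -5/8 - N/8 (f(N, J) = ½ + (((2 - N) + 1) - 12)/8 = ½ + ((3 - N) - 12)/8 = ½ + (-9 - N)/8 = ½ + (-9/8 - N/8) = -5/8 - N/8)
-3362 + f(j(-2, 0)*(-7), -34) = -3362 + (-5/8 - (2 - 2)*(-7)/8) = -3362 + (-5/8 - 0*(-7)) = -3362 + (-5/8 - ⅛*0) = -3362 + (-5/8 + 0) = -3362 - 5/8 = -26901/8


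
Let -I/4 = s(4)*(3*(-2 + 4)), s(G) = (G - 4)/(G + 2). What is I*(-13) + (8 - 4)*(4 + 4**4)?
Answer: 1040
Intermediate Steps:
s(G) = (-4 + G)/(2 + G)
I = 0 (I = -4*(-4 + 4)/(2 + 4)*3*(-2 + 4) = -4*0/6*3*2 = -4*(1/6)*0*6 = -0*6 = -4*0 = 0)
I*(-13) + (8 - 4)*(4 + 4**4) = 0*(-13) + (8 - 4)*(4 + 4**4) = 0 + 4*(4 + 256) = 0 + 4*260 = 0 + 1040 = 1040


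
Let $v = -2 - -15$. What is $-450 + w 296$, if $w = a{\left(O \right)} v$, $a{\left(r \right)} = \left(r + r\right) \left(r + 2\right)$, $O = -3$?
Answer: $22638$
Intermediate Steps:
$a{\left(r \right)} = 2 r \left(2 + r\right)$
$v = 13$ ($v = -2 + 15 = 13$)
$w = 78$ ($w = 2 \left(-3\right) \left(2 - 3\right) 13 = 2 \left(-3\right) \left(-1\right) 13 = 6 \cdot 13 = 78$)
$-450 + w 296 = -450 + 78 \cdot 296 = -450 + 23088 = 22638$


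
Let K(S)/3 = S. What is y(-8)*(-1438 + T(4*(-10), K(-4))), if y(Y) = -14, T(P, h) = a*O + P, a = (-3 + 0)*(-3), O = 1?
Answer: 20566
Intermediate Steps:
a = 9 (a = -3*(-3) = 9)
K(S) = 3*S
T(P, h) = 9 + P (T(P, h) = 9*1 + P = 9 + P)
y(-8)*(-1438 + T(4*(-10), K(-4))) = -14*(-1438 + (9 + 4*(-10))) = -14*(-1438 + (9 - 40)) = -14*(-1438 - 31) = -14*(-1469) = 20566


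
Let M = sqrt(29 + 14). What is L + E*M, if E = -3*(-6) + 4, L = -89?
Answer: -89 + 22*sqrt(43) ≈ 55.264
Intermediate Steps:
E = 22 (E = 18 + 4 = 22)
M = sqrt(43) ≈ 6.5574
L + E*M = -89 + 22*sqrt(43)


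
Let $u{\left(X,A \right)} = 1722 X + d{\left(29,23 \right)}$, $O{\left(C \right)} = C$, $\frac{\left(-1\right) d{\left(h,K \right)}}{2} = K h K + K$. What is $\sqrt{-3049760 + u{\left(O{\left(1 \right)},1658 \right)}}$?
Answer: $i \sqrt{3078766} \approx 1754.6 i$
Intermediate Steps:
$d{\left(h,K \right)} = - 2 K - 2 h K^{2}$ ($d{\left(h,K \right)} = - 2 \left(K h K + K\right) = - 2 \left(h K^{2} + K\right) = - 2 \left(K + h K^{2}\right) = - 2 K - 2 h K^{2}$)
$u{\left(X,A \right)} = -30728 + 1722 X$ ($u{\left(X,A \right)} = 1722 X - 46 \left(1 + 23 \cdot 29\right) = 1722 X - 46 \left(1 + 667\right) = 1722 X - 46 \cdot 668 = 1722 X - 30728 = -30728 + 1722 X$)
$\sqrt{-3049760 + u{\left(O{\left(1 \right)},1658 \right)}} = \sqrt{-3049760 + \left(-30728 + 1722 \cdot 1\right)} = \sqrt{-3049760 + \left(-30728 + 1722\right)} = \sqrt{-3049760 - 29006} = \sqrt{-3078766} = i \sqrt{3078766}$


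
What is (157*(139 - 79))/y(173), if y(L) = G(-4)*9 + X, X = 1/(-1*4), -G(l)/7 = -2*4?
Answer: 7536/403 ≈ 18.700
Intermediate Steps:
G(l) = 56 (G(l) = -(-14)*4 = -7*(-8) = 56)
X = -¼ (X = 1/(-4) = -¼ ≈ -0.25000)
y(L) = 2015/4 (y(L) = 56*9 - ¼ = 504 - ¼ = 2015/4)
(157*(139 - 79))/y(173) = (157*(139 - 79))/(2015/4) = (157*60)*(4/2015) = 9420*(4/2015) = 7536/403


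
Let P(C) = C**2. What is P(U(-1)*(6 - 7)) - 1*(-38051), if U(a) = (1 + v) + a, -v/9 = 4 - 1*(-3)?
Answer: 42020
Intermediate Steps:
v = -63 (v = -9*(4 - 1*(-3)) = -9*(4 + 3) = -9*7 = -63)
U(a) = -62 + a (U(a) = (1 - 63) + a = -62 + a)
P(U(-1)*(6 - 7)) - 1*(-38051) = ((-62 - 1)*(6 - 7))**2 - 1*(-38051) = (-63*(-1))**2 + 38051 = 63**2 + 38051 = 3969 + 38051 = 42020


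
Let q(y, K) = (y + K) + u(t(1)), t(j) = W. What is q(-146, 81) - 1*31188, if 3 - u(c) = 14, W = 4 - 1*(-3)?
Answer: -31264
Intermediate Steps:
W = 7 (W = 4 + 3 = 7)
t(j) = 7
u(c) = -11 (u(c) = 3 - 1*14 = 3 - 14 = -11)
q(y, K) = -11 + K + y (q(y, K) = (y + K) - 11 = (K + y) - 11 = -11 + K + y)
q(-146, 81) - 1*31188 = (-11 + 81 - 146) - 1*31188 = -76 - 31188 = -31264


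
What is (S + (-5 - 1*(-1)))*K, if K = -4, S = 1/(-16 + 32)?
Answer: 63/4 ≈ 15.750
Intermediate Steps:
S = 1/16 ≈ 0.062500
(S + (-5 - 1*(-1)))*K = (1/16 + (-5 - 1*(-1)))*(-4) = (1/16 + (-5 + 1))*(-4) = (1/16 - 4)*(-4) = -63/16*(-4) = 63/4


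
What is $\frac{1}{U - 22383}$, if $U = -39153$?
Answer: $- \frac{1}{61536} \approx -1.6251 \cdot 10^{-5}$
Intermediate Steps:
$\frac{1}{U - 22383} = \frac{1}{-39153 - 22383} = \frac{1}{-61536} = - \frac{1}{61536}$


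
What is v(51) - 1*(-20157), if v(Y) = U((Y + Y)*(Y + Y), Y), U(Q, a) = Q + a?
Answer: 30612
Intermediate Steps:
v(Y) = Y + 4*Y**2 (v(Y) = (Y + Y)*(Y + Y) + Y = (2*Y)*(2*Y) + Y = 4*Y**2 + Y = Y + 4*Y**2)
v(51) - 1*(-20157) = 51*(1 + 4*51) - 1*(-20157) = 51*(1 + 204) + 20157 = 51*205 + 20157 = 10455 + 20157 = 30612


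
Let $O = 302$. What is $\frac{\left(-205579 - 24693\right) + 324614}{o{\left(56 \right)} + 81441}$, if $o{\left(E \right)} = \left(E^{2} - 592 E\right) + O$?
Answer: $\frac{94342}{51727} \approx 1.8238$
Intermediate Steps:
$o{\left(E \right)} = 302 + E^{2} - 592 E$ ($o{\left(E \right)} = \left(E^{2} - 592 E\right) + 302 = 302 + E^{2} - 592 E$)
$\frac{\left(-205579 - 24693\right) + 324614}{o{\left(56 \right)} + 81441} = \frac{\left(-205579 - 24693\right) + 324614}{\left(302 + 56^{2} - 33152\right) + 81441} = \frac{-230272 + 324614}{\left(302 + 3136 - 33152\right) + 81441} = \frac{94342}{-29714 + 81441} = \frac{94342}{51727}$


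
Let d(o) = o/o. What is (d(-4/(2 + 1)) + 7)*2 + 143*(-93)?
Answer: -13283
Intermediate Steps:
d(o) = 1
(d(-4/(2 + 1)) + 7)*2 + 143*(-93) = (1 + 7)*2 + 143*(-93) = 8*2 - 13299 = 16 - 13299 = -13283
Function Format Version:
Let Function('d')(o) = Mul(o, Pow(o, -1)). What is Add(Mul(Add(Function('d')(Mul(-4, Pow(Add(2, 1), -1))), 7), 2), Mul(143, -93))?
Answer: -13283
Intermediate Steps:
Function('d')(o) = 1
Add(Mul(Add(Function('d')(Mul(-4, Pow(Add(2, 1), -1))), 7), 2), Mul(143, -93)) = Add(Mul(Add(1, 7), 2), Mul(143, -93)) = Add(Mul(8, 2), -13299) = Add(16, -13299) = -13283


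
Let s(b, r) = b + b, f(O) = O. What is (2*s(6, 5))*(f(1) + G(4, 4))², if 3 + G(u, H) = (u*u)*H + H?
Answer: 104544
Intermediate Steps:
G(u, H) = -3 + H + H*u² (G(u, H) = -3 + ((u*u)*H + H) = -3 + (u²*H + H) = -3 + (H*u² + H) = -3 + (H + H*u²) = -3 + H + H*u²)
s(b, r) = 2*b
(2*s(6, 5))*(f(1) + G(4, 4))² = (2*(2*6))*(1 + (-3 + 4 + 4*4²))² = (2*12)*(1 + (-3 + 4 + 4*16))² = 24*(1 + (-3 + 4 + 64))² = 24*(1 + 65)² = 24*66² = 24*4356 = 104544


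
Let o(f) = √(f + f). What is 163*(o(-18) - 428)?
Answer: -69764 + 978*I ≈ -69764.0 + 978.0*I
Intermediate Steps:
o(f) = √2*√f (o(f) = √(2*f) = √2*√f)
163*(o(-18) - 428) = 163*(√2*√(-18) - 428) = 163*(√2*(3*I*√2) - 428) = 163*(6*I - 428) = 163*(-428 + 6*I) = -69764 + 978*I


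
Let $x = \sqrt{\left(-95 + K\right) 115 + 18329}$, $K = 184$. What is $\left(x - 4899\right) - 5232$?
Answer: $-10131 + 2 \sqrt{7141} \approx -9962.0$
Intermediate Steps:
$x = 2 \sqrt{7141}$ ($x = \sqrt{\left(-95 + 184\right) 115 + 18329} = \sqrt{89 \cdot 115 + 18329} = \sqrt{10235 + 18329} = \sqrt{28564} = 2 \sqrt{7141} \approx 169.01$)
$\left(x - 4899\right) - 5232 = \left(2 \sqrt{7141} - 4899\right) - 5232 = \left(-4899 + 2 \sqrt{7141}\right) - 5232 = -10131 + 2 \sqrt{7141}$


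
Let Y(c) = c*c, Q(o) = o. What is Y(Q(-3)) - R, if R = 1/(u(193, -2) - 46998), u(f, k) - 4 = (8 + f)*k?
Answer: 426565/47396 ≈ 9.0000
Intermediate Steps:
u(f, k) = 4 + k*(8 + f) (u(f, k) = 4 + (8 + f)*k = 4 + k*(8 + f))
Y(c) = c²
R = -1/47396 (R = 1/((4 + 8*(-2) + 193*(-2)) - 46998) = 1/((4 - 16 - 386) - 46998) = 1/(-398 - 46998) = 1/(-47396) = -1/47396 ≈ -2.1099e-5)
Y(Q(-3)) - R = (-3)² - 1*(-1/47396) = 9 + 1/47396 = 426565/47396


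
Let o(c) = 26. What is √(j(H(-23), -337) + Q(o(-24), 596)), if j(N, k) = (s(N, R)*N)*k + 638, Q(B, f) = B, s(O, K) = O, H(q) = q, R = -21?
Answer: I*√177609 ≈ 421.44*I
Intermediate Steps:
j(N, k) = 638 + k*N² (j(N, k) = (N*N)*k + 638 = N²*k + 638 = k*N² + 638 = 638 + k*N²)
√(j(H(-23), -337) + Q(o(-24), 596)) = √((638 - 337*(-23)²) + 26) = √((638 - 337*529) + 26) = √((638 - 178273) + 26) = √(-177635 + 26) = √(-177609) = I*√177609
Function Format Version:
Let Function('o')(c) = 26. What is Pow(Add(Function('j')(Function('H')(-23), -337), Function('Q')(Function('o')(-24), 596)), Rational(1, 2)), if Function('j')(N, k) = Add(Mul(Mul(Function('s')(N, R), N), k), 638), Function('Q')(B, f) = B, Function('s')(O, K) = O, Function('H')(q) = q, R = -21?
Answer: Mul(I, Pow(177609, Rational(1, 2))) ≈ Mul(421.44, I)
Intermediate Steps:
Function('j')(N, k) = Add(638, Mul(k, Pow(N, 2))) (Function('j')(N, k) = Add(Mul(Mul(N, N), k), 638) = Add(Mul(Pow(N, 2), k), 638) = Add(Mul(k, Pow(N, 2)), 638) = Add(638, Mul(k, Pow(N, 2))))
Pow(Add(Function('j')(Function('H')(-23), -337), Function('Q')(Function('o')(-24), 596)), Rational(1, 2)) = Pow(Add(Add(638, Mul(-337, Pow(-23, 2))), 26), Rational(1, 2)) = Pow(Add(Add(638, Mul(-337, 529)), 26), Rational(1, 2)) = Pow(Add(Add(638, -178273), 26), Rational(1, 2)) = Pow(Add(-177635, 26), Rational(1, 2)) = Pow(-177609, Rational(1, 2)) = Mul(I, Pow(177609, Rational(1, 2)))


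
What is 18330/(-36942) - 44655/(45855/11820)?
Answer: -1536615015/133489 ≈ -11511.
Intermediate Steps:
18330/(-36942) - 44655/(45855/11820) = 18330*(-1/36942) - 44655/(45855*(1/11820)) = -65/131 - 44655/3057/788 = -65/131 - 44655*788/3057 = -65/131 - 11729380/1019 = -1536615015/133489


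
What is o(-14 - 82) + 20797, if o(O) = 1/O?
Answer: 1996511/96 ≈ 20797.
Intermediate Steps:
o(-14 - 82) + 20797 = 1/(-14 - 82) + 20797 = 1/(-96) + 20797 = -1/96 + 20797 = 1996511/96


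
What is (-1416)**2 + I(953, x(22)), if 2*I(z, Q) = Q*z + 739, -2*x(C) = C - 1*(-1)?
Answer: 7999783/4 ≈ 1.9999e+6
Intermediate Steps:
x(C) = -1/2 - C/2 (x(C) = -(C - 1*(-1))/2 = -(C + 1)/2 = -(1 + C)/2 = -1/2 - C/2)
I(z, Q) = 739/2 + Q*z/2 (I(z, Q) = (Q*z + 739)/2 = (739 + Q*z)/2 = 739/2 + Q*z/2)
(-1416)**2 + I(953, x(22)) = (-1416)**2 + (739/2 + (1/2)*(-1/2 - 1/2*22)*953) = 2005056 + (739/2 + (1/2)*(-1/2 - 11)*953) = 2005056 + (739/2 + (1/2)*(-23/2)*953) = 2005056 + (739/2 - 21919/4) = 2005056 - 20441/4 = 7999783/4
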